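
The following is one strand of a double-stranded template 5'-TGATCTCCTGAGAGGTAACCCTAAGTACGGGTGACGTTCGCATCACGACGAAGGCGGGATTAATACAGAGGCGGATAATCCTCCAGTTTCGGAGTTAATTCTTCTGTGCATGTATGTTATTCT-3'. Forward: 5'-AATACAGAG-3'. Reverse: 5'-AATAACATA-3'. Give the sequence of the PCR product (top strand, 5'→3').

Scanning the template, AATACAGAG occurs at positions 62–70; this primer anneals to the bottom strand there with its 3' end pointing downstream.
The reverse primer's reverse complement is TATGTTATT, which matches the template at positions 113–121.
The product is the template from position 62 through 121 (60 bp).

5'-AATACAGAGGCGGATAATCCTCCAGTTTCGGAGTTAATTCTTCTGTGCATGTATGTTATT-3'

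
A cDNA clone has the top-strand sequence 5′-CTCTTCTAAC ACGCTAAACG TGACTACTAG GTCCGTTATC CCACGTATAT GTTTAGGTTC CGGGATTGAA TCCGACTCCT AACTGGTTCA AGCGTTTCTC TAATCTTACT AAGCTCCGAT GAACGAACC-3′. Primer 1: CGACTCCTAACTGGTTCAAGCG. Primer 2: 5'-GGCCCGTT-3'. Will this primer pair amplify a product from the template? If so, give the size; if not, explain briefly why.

No product — primer 2 has no binding site in the template.

Primer 2 (GGCCCGTT) does not match the top strand, and its reverse complement AACGGGCC does not match either.
With no annealing site for primer 2, no amplification occurs.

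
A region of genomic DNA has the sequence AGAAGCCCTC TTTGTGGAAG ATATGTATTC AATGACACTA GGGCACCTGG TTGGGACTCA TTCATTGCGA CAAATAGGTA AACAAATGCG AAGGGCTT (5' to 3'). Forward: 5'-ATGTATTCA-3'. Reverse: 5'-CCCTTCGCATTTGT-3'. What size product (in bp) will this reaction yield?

73 bp

Forward primer ATGTATTCA is found on the top strand at positions 23–31.
Taking the reverse complement of CCCTTCGCATTTGT gives ACAAATGCGAAGGG, found at positions 82–95 on the template; the primer anneals here to the top strand with its 3' end pointing upstream.
Product length = (reverse-primer end) − (forward-primer start) + 1 = 95 − 23 + 1 = 73 bp.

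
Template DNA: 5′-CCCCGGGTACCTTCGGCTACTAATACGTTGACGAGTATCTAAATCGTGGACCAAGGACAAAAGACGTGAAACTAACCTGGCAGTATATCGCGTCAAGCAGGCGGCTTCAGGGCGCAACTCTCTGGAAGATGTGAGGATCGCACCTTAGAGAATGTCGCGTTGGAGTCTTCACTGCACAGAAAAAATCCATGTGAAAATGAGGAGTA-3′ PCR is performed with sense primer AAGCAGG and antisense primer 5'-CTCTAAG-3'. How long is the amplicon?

56 bp

Scanning the template, AAGCAGG occurs at positions 95–101; this primer anneals to the bottom strand there with its 3' end pointing downstream.
Taking the reverse complement of CTCTAAG gives CTTAGAG, found at positions 144–150 on the template; the primer anneals here to the top strand with its 3' end pointing upstream.
Product length = (reverse-primer end) − (forward-primer start) + 1 = 150 − 95 + 1 = 56 bp.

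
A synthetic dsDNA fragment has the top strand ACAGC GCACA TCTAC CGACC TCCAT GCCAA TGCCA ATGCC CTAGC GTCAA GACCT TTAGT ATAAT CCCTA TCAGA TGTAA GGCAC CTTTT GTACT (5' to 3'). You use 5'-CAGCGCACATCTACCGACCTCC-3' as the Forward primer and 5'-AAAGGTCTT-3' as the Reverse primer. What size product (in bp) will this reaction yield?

56 bp

Forward primer CAGCGCACATCTACCGACCTCC is found on the top strand at positions 2–23.
Reverse complement of the reverse primer: AAGACCTTT. This occurs on the top strand at positions 49–57.
Amplicon spans positions 2–57: 56 bp.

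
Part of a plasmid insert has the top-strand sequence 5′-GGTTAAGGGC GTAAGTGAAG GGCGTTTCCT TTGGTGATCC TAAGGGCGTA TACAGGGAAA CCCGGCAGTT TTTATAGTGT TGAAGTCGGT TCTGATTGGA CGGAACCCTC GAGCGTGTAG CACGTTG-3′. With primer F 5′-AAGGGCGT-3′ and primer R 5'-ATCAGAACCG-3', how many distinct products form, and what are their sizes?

Three products: 92 bp, 79 bp, 55 bp

The forward primer AAGGGCGT matches the top strand at positions 5–12, 18–25, 42–49.
The reverse primer's reverse complement is CGGTTCTGAT, matching at positions 87–96.
Each forward site pairs with the reverse site to give a product ending at position 96: sizes 92, 79, 55 bp.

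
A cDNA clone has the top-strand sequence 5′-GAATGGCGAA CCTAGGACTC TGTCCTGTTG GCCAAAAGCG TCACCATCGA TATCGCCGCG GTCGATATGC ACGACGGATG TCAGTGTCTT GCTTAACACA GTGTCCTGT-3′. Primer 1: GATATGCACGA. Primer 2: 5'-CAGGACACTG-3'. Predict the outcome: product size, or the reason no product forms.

Primer 1 (GATATGCACGA) matches the top strand at positions 64–74; it acts as a forward primer.
Primer 2's reverse complement is CAGTGTCCTG, matching the top strand at positions 99–108; it acts as a reverse primer.
The 3' ends face each other across positions 64–108, giving a 45 bp product.

Yes — a 45 bp product.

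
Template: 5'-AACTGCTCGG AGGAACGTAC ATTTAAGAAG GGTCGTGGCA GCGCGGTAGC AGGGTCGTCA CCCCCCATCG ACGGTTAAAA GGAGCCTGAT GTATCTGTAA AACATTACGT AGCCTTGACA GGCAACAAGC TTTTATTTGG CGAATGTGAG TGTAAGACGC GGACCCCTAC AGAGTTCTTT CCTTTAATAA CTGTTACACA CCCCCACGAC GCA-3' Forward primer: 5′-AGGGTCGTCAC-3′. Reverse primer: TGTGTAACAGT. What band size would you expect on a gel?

150 bp

Scanning the template, AGGGTCGTCAC occurs at positions 51–61; this primer anneals to the bottom strand there with its 3' end pointing downstream.
Reverse complement of the reverse primer: ACTGTTACACA. This occurs on the top strand at positions 190–200.
The product runs from position 51 to position 200, so its length is 200 − 51 + 1 = 150 bp.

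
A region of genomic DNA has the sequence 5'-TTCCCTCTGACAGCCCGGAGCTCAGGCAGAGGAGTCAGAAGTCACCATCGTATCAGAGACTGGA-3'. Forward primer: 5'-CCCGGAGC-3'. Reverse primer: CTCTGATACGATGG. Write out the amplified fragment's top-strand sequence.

Forward primer CCCGGAGC is found on the top strand at positions 14–21.
The reverse primer's reverse complement is CCATCGTATCAGAG, which matches the template at positions 45–58.
The product is the template from position 14 through 58 (45 bp).

5'-CCCGGAGCTCAGGCAGAGGAGTCAGAAGTCACCATCGTATCAGAG-3'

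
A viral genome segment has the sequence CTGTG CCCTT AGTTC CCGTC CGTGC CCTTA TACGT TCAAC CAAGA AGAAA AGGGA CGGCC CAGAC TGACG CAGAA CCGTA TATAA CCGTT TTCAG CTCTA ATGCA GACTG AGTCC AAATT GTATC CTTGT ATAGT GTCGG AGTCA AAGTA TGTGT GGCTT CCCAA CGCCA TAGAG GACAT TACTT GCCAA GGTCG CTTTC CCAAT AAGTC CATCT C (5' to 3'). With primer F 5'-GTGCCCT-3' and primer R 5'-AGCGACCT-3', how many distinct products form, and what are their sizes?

Two products: 195 bp, 176 bp

The forward primer GTGCCCT matches the top strand at positions 3–9, 22–28.
The reverse primer's reverse complement is AGGTCGCT, matching at positions 190–197.
Each forward site pairs with the reverse site to give a product ending at position 197: sizes 195, 176 bp.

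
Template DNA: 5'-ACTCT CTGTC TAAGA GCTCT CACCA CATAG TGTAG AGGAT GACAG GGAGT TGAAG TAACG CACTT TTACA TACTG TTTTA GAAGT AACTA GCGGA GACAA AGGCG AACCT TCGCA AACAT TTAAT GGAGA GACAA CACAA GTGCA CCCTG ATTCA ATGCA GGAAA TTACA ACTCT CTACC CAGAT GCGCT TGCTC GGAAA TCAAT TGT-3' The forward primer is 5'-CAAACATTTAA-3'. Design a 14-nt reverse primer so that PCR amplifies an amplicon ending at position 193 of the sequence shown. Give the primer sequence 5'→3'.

The forward primer binds at positions 114–124; the product's 3' end on the top strand is position 193.
The reverse primer anneals to the top strand over positions 180–193, i.e. to CCAGATGCGCTTGC.
Its sequence written 5'→3' is the reverse complement: GCAAGCGCATCTGG.

5'-GCAAGCGCATCTGG-3'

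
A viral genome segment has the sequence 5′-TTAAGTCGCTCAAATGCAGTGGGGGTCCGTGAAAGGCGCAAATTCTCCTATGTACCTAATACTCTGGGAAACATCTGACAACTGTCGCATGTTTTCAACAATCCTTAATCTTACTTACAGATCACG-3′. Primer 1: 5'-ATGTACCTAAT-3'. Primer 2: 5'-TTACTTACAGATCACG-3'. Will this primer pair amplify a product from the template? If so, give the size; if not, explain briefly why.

Primer 1 (ATGTACCTAAT) matches the top strand at positions 50–60 (3' end points downstream).
Primer 2 (TTACTTACAGATCACG) also matches the top strand directly, at positions 111–126 — its reverse complement CGTGATCTGTAAGTAA is not present.
Both primers anneal to the bottom strand with 3' ends pointing the same way, so neither can prime synthesis back toward the other.

No product — both primers anneal to the same strand and extend in the same direction.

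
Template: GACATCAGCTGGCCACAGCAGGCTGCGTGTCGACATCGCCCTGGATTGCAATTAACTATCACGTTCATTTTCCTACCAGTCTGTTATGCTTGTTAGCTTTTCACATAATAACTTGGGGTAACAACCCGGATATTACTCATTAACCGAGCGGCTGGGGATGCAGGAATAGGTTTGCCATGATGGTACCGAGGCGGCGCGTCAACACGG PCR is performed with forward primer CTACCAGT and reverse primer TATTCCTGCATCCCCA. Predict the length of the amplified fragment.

Forward primer CTACCAGT is found on the top strand at positions 73–80.
Taking the reverse complement of TATTCCTGCATCCCCA gives TGGGGATGCAGGAATA, found at positions 153–168 on the template; the primer anneals here to the top strand with its 3' end pointing upstream.
The product runs from position 73 to position 168, so its length is 168 − 73 + 1 = 96 bp.

96 bp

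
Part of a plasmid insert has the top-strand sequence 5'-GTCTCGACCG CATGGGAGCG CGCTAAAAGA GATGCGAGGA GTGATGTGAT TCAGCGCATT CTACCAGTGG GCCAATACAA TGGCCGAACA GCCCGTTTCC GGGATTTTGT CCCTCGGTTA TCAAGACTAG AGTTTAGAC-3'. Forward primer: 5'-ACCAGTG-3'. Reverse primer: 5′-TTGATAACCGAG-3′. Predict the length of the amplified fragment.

62 bp

Forward primer ACCAGTG is found on the top strand at positions 63–69.
Taking the reverse complement of TTGATAACCGAG gives CTCGGTTATCAA, found at positions 113–124 on the template; the primer anneals here to the top strand with its 3' end pointing upstream.
Amplicon spans positions 63–124: 62 bp.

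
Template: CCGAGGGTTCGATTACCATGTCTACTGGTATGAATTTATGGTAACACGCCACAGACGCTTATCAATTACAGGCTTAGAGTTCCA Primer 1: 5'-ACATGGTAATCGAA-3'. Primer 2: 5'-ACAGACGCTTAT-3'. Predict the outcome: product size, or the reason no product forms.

Primer 1 (ACATGGTAATCGAA) has reverse complement TTCGATTACCATGT, which matches the top strand at positions 8–21; primer 1 anneals to the top strand there with its 3' end pointing upstream toward position 8.
Primer 2 (ACAGACGCTTAT) matches the top strand directly at positions 51–62; it anneals to the bottom strand with its 3' end pointing downstream toward position 62.
The 3' ends diverge (primer 1 extends toward position 1, primer 2 toward position 84), so the primers never converge on a shared product.

No product — the primers' 3' ends point away from each other.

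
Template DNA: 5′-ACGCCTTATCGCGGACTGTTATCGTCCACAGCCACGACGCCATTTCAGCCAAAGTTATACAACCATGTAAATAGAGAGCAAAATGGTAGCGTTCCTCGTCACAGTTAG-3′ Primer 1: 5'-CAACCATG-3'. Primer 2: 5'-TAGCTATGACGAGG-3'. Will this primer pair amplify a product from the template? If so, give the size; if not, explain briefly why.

Primer 2 (TAGCTATGACGAGG) does not match the top strand, and its reverse complement CCTCGTCATAGCTA does not match either.
With no annealing site for primer 2, no amplification occurs.

No product — primer 2 has no binding site in the template.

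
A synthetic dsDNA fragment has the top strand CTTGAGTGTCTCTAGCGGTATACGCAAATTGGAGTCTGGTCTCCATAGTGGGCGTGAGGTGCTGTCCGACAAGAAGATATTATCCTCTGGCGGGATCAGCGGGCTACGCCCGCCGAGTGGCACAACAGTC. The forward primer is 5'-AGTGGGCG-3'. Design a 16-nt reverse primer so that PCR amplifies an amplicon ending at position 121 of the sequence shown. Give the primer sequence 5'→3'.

The forward primer binds at positions 47–54; the product's 3' end on the top strand is position 121.
The reverse primer anneals to the top strand over positions 106–121, i.e. to ACGCCCGCCGAGTGGC.
Its sequence written 5'→3' is the reverse complement: GCCACTCGGCGGGCGT.

5'-GCCACTCGGCGGGCGT-3'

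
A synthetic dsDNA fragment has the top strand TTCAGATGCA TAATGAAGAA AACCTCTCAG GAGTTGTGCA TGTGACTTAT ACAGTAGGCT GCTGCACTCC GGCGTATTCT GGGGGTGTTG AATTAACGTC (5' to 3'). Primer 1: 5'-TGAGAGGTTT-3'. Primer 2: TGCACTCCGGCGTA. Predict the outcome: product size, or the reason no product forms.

Primer 1 (TGAGAGGTTT) has reverse complement AAACCTCTCA, which matches the top strand at positions 20–29; primer 1 anneals to the top strand there with its 3' end pointing upstream toward position 20.
Primer 2 (TGCACTCCGGCGTA) matches the top strand directly at positions 63–76; it anneals to the bottom strand with its 3' end pointing downstream toward position 76.
The 3' ends diverge (primer 1 extends toward position 1, primer 2 toward position 100), so the primers never converge on a shared product.

No product — the primers' 3' ends point away from each other.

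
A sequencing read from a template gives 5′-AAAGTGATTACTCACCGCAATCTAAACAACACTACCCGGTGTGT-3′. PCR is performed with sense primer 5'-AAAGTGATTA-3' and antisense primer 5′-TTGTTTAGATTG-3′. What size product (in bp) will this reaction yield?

29 bp

Scanning the template, AAAGTGATTA occurs at positions 1–10; this primer anneals to the bottom strand there with its 3' end pointing downstream.
The reverse primer's reverse complement is CAATCTAAACAA, which matches the template at positions 18–29.
Amplicon spans positions 1–29: 29 bp.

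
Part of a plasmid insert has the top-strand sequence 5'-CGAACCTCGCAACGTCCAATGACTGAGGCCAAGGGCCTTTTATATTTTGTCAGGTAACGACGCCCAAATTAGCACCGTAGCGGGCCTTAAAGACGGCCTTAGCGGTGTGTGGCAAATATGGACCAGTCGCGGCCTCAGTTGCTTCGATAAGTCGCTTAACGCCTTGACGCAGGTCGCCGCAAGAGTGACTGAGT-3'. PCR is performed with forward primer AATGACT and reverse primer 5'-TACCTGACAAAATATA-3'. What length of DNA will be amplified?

39 bp

Scanning the template, AATGACT occurs at positions 18–24; this primer anneals to the bottom strand there with its 3' end pointing downstream.
The reverse primer's reverse complement is TATATTTTGTCAGGTA, which matches the template at positions 41–56.
The product runs from position 18 to position 56, so its length is 56 − 18 + 1 = 39 bp.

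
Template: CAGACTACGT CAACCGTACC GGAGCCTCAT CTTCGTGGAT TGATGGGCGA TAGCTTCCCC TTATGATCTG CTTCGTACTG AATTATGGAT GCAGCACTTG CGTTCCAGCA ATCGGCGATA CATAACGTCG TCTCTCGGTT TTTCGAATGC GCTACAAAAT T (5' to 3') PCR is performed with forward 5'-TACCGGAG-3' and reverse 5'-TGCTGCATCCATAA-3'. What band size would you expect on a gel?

The forward primer matches the template at positions 17–24.
Reverse complement of the reverse primer: TTATGGATGCAGCA. This occurs on the top strand at positions 83–96.
Product length = (reverse-primer end) − (forward-primer start) + 1 = 96 − 17 + 1 = 80 bp.

80 bp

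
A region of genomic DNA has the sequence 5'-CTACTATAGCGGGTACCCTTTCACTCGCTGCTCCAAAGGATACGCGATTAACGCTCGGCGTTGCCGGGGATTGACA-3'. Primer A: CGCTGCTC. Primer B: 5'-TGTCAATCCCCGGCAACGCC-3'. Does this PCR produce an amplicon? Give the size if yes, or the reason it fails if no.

Primer A (CGCTGCTC) matches the top strand at positions 26–33; it acts as a forward primer.
Primer B's reverse complement is GGCGTTGCCGGGGATTGACA, matching the top strand at positions 57–76; it acts as a reverse primer.
The 3' ends face each other across positions 26–76, giving a 51 bp product.

Yes — a 51 bp product.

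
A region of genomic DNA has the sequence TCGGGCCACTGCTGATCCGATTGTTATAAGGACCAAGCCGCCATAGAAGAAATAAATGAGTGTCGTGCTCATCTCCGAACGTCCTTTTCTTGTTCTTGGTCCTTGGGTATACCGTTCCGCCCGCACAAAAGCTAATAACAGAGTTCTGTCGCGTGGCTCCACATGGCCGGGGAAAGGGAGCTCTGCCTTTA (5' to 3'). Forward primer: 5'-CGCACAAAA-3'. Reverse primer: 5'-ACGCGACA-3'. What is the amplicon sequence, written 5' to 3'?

5'-CGCACAAAAGCTAATAACAGAGTTCTGTCGCGT-3'

Forward primer CGCACAAAA is found on the top strand at positions 122–130.
Taking the reverse complement of ACGCGACA gives TGTCGCGT, found at positions 147–154 on the template; the primer anneals here to the top strand with its 3' end pointing upstream.
The product is the template from position 122 through 154 (33 bp).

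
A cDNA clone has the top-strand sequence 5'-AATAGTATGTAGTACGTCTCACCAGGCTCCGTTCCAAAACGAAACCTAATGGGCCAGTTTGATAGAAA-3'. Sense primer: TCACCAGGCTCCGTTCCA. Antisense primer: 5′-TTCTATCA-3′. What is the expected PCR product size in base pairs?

Forward primer TCACCAGGCTCCGTTCCA is found on the top strand at positions 19–36.
Reverse complement of the reverse primer: TGATAGAA. This occurs on the top strand at positions 60–67.
The product runs from position 19 to position 67, so its length is 67 − 19 + 1 = 49 bp.

49 bp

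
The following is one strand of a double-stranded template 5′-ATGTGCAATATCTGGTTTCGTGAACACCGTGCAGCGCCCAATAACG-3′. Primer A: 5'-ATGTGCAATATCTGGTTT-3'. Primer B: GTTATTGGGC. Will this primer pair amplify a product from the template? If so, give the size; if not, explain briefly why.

Yes — a 45 bp product.

Primer A (ATGTGCAATATCTGGTTT) matches the top strand at positions 1–18; it acts as a forward primer.
Primer B's reverse complement is GCCCAATAAC, matching the top strand at positions 36–45; it acts as a reverse primer.
The 3' ends face each other across positions 1–45, giving a 45 bp product.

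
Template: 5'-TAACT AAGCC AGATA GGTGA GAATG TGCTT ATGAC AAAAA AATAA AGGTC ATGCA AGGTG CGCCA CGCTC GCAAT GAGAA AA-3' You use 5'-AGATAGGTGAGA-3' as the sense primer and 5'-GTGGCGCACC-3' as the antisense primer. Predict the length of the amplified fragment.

Forward primer AGATAGGTGAGA is found on the top strand at positions 11–22.
Taking the reverse complement of GTGGCGCACC gives GGTGCGCCAC, found at positions 57–66 on the template; the primer anneals here to the top strand with its 3' end pointing upstream.
Product length = (reverse-primer end) − (forward-primer start) + 1 = 66 − 11 + 1 = 56 bp.

56 bp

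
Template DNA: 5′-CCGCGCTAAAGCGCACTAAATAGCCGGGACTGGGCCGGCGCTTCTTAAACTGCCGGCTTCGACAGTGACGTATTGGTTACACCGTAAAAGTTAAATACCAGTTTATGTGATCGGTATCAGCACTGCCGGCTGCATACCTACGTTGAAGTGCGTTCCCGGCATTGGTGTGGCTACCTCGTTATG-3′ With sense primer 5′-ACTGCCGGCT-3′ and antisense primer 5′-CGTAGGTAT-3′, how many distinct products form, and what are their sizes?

The forward primer ACTGCCGGCT matches the top strand at positions 49–58, 122–131.
The reverse primer's reverse complement is ATACCTACG, matching at positions 134–142.
Each forward site pairs with the reverse site to give a product ending at position 142: sizes 94, 21 bp.

Two products: 94 bp, 21 bp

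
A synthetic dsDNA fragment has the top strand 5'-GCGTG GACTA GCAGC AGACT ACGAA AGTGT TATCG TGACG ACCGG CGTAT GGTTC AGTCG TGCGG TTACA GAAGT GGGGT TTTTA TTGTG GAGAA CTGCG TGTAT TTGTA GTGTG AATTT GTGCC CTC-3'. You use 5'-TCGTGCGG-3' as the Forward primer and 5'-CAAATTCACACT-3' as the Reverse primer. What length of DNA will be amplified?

64 bp

Forward primer TCGTGCGG is found on the top strand at positions 58–65.
Taking the reverse complement of CAAATTCACACT gives AGTGTGAATTTG, found at positions 110–121 on the template; the primer anneals here to the top strand with its 3' end pointing upstream.
Product length = (reverse-primer end) − (forward-primer start) + 1 = 121 − 58 + 1 = 64 bp.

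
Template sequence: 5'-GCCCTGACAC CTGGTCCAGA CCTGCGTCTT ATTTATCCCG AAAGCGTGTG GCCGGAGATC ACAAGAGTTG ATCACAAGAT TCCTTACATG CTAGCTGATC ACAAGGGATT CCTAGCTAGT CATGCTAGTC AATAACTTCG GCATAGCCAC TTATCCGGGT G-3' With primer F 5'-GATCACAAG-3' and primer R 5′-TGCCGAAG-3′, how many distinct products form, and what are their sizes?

Three products: 87 bp, 74 bp, 47 bp

The forward primer GATCACAAG matches the top strand at positions 57–65, 70–78, 97–105.
The reverse primer's reverse complement is CTTCGGCA, matching at positions 136–143.
Each forward site pairs with the reverse site to give a product ending at position 143: sizes 87, 74, 47 bp.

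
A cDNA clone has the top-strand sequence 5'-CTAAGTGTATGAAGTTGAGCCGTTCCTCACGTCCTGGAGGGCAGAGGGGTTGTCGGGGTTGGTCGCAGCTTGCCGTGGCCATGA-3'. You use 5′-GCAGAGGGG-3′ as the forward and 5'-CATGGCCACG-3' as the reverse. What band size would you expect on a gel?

43 bp

Scanning the template, GCAGAGGGG occurs at positions 41–49; this primer anneals to the bottom strand there with its 3' end pointing downstream.
The reverse primer's reverse complement is CGTGGCCATG, which matches the template at positions 74–83.
The product runs from position 41 to position 83, so its length is 83 − 41 + 1 = 43 bp.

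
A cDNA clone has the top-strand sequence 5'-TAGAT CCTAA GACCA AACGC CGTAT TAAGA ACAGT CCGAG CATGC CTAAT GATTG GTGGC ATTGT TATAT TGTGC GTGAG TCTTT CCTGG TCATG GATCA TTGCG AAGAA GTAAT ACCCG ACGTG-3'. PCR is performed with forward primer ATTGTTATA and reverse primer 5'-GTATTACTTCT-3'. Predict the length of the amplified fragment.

57 bp

The forward primer matches the template at positions 61–69.
Reverse complement of the reverse primer: AGAAGTAATAC. This occurs on the top strand at positions 107–117.
Amplicon spans positions 61–117: 57 bp.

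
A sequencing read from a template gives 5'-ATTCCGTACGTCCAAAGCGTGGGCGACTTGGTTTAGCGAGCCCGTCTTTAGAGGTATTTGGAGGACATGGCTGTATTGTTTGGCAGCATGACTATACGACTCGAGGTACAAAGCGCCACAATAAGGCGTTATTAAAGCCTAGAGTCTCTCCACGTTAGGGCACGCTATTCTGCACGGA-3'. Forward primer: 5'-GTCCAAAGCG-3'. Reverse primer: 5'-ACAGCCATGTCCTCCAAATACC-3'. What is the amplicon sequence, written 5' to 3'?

The forward primer matches the template at positions 10–19.
The reverse primer's reverse complement is GGTATTTGGAGGACATGGCTGT, which matches the template at positions 53–74.
The product is the template from position 10 through 74 (65 bp).

5'-GTCCAAAGCGTGGGCGACTTGGTTTAGCGAGCCCGTCTTTAGAGGTATTTGGAGGACATGGCTGT-3'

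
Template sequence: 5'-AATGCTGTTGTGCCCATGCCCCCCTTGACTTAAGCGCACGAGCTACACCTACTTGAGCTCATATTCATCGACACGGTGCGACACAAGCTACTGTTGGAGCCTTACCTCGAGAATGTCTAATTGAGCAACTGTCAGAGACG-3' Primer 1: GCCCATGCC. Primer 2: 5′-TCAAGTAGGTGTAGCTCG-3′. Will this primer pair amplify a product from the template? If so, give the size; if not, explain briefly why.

Primer 1 (GCCCATGCC) matches the top strand at positions 12–20; it acts as a forward primer.
Primer 2's reverse complement is CGAGCTACACCTACTTGA, matching the top strand at positions 39–56; it acts as a reverse primer.
The 3' ends face each other across positions 12–56, giving a 45 bp product.

Yes — a 45 bp product.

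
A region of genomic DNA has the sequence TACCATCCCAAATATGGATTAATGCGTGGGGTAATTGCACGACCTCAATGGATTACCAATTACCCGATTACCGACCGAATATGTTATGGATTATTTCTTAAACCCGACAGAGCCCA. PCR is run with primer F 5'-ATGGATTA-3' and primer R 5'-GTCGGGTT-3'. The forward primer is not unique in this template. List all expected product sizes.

The forward primer ATGGATTA matches the top strand at positions 14–21, 48–55, 86–93.
The reverse primer's reverse complement is AACCCGAC, matching at positions 101–108.
Each forward site pairs with the reverse site to give a product ending at position 108: sizes 95, 61, 23 bp.

95 bp, 61 bp, 23 bp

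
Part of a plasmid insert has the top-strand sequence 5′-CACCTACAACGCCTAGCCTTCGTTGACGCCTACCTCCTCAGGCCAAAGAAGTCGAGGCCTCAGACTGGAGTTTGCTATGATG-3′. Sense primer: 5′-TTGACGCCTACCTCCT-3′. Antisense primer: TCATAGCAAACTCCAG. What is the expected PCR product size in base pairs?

Forward primer TTGACGCCTACCTCCT is found on the top strand at positions 23–38.
Taking the reverse complement of TCATAGCAAACTCCAG gives CTGGAGTTTGCTATGA, found at positions 65–80 on the template; the primer anneals here to the top strand with its 3' end pointing upstream.
The product runs from position 23 to position 80, so its length is 80 − 23 + 1 = 58 bp.

58 bp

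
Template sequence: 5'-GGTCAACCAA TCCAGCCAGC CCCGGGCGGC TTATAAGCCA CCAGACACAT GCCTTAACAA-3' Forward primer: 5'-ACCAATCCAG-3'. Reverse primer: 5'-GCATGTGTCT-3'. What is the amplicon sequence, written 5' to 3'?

Forward primer ACCAATCCAG is found on the top strand at positions 6–15.
The reverse primer's reverse complement is AGACACATGC, which matches the template at positions 43–52.
The product is the template from position 6 through 52 (47 bp).

5'-ACCAATCCAGCCAGCCCCGGGCGGCTTATAAGCCACCAGACACATGC-3'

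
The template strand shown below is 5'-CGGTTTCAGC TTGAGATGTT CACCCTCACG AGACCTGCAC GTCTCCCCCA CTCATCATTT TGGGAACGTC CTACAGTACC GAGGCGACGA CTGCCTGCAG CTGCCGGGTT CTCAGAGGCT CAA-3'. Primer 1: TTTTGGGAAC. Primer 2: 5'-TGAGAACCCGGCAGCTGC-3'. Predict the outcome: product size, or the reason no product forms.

Yes — a 57 bp product.

Primer 1 (TTTTGGGAAC) matches the top strand at positions 58–67; it acts as a forward primer.
Primer 2's reverse complement is GCAGCTGCCGGGTTCTCA, matching the top strand at positions 97–114; it acts as a reverse primer.
The 3' ends face each other across positions 58–114, giving a 57 bp product.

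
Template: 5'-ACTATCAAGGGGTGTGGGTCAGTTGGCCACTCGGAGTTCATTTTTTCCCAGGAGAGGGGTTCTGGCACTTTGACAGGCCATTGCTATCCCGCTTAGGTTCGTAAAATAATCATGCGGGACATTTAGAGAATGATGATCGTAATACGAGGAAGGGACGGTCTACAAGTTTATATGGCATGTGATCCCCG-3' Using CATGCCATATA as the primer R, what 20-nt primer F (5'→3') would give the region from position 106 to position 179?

5'-ATAATCATGCGGGACATTTA-3'

The reverse primer's reverse complement TATATGGCATG matches the template at positions 169–179; the product starts at position 106.
The forward primer is identical to the top strand over positions 106–125: ATAATCATGCGGGACATTTA.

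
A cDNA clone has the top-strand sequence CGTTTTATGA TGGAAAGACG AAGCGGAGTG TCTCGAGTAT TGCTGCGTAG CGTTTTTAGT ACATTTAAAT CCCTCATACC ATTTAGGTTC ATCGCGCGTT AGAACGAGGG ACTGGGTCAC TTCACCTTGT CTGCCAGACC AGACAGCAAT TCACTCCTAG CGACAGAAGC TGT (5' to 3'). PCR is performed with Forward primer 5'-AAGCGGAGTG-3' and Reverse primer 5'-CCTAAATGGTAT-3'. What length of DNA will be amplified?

67 bp

The forward primer matches the template at positions 21–30.
Taking the reverse complement of CCTAAATGGTAT gives ATACCATTTAGG, found at positions 76–87 on the template; the primer anneals here to the top strand with its 3' end pointing upstream.
Product length = (reverse-primer end) − (forward-primer start) + 1 = 87 − 21 + 1 = 67 bp.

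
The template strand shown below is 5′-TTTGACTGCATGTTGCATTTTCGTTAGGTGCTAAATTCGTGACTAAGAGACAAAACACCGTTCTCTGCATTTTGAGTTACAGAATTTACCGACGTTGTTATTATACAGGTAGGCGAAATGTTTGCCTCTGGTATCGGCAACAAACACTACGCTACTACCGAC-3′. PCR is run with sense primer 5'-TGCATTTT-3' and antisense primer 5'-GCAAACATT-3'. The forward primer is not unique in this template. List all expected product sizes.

112 bp, 60 bp

The forward primer TGCATTTT matches the top strand at positions 14–21, 66–73.
The reverse primer's reverse complement is AATGTTTGC, matching at positions 117–125.
Each forward site pairs with the reverse site to give a product ending at position 125: sizes 112, 60 bp.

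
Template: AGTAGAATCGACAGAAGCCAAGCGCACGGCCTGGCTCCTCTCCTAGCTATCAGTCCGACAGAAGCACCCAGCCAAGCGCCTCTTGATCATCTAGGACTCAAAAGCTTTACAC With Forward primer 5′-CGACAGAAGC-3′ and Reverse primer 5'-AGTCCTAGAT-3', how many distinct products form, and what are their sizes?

The forward primer CGACAGAAGC matches the top strand at positions 9–18, 56–65.
The reverse primer's reverse complement is ATCTAGGACT, matching at positions 89–98.
Each forward site pairs with the reverse site to give a product ending at position 98: sizes 90, 43 bp.

Two products: 90 bp, 43 bp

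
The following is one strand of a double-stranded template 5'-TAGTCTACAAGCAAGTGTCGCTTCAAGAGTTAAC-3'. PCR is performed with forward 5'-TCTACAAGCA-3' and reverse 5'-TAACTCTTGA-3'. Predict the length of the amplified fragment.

Forward primer TCTACAAGCA is found on the top strand at positions 4–13.
The reverse primer's reverse complement is TCAAGAGTTA, which matches the template at positions 23–32.
The product runs from position 4 to position 32, so its length is 32 − 4 + 1 = 29 bp.

29 bp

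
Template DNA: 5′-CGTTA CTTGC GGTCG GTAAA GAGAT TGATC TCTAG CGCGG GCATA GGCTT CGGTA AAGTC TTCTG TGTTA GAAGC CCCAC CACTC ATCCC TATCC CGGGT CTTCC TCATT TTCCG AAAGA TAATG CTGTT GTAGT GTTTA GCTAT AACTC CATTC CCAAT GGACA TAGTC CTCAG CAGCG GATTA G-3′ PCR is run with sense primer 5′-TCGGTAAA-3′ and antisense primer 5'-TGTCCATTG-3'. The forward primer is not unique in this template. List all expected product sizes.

The forward primer TCGGTAAA matches the top strand at positions 13–20, 50–57.
The reverse primer's reverse complement is CAATGGACA, matching at positions 157–165.
Each forward site pairs with the reverse site to give a product ending at position 165: sizes 153, 116 bp.

153 bp, 116 bp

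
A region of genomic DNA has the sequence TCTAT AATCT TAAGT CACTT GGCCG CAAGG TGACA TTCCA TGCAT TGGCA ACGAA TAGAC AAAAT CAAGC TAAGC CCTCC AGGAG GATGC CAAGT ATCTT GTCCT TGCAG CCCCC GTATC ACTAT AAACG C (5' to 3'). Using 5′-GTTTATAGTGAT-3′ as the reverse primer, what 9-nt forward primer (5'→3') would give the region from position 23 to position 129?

5'-CCGCAAGGT-3'

The reverse primer's reverse complement ATCACTATAAAC matches the template at positions 118–129; the product starts at position 23.
The forward primer is identical to the top strand over positions 23–31: CCGCAAGGT.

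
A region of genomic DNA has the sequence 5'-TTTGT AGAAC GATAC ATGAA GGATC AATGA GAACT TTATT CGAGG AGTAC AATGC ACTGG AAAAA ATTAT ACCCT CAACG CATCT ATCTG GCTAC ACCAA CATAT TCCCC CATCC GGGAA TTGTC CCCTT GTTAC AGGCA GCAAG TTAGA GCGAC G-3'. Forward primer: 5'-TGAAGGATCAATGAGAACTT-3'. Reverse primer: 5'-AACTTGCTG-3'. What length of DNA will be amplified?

131 bp

The forward primer matches the template at positions 17–36.
Reverse complement of the reverse primer: CAGCAAGTT. This occurs on the top strand at positions 139–147.
Amplicon spans positions 17–147: 131 bp.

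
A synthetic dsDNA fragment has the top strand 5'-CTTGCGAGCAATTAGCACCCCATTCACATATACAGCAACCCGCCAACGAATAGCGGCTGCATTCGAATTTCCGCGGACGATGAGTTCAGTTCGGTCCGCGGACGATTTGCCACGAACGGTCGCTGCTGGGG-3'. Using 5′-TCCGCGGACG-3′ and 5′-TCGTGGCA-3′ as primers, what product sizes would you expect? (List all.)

The forward primer TCCGCGGACG matches the top strand at positions 70–79, 95–104.
The reverse primer's reverse complement is TGCCACGA, matching at positions 108–115.
Each forward site pairs with the reverse site to give a product ending at position 115: sizes 46, 21 bp.

46 bp, 21 bp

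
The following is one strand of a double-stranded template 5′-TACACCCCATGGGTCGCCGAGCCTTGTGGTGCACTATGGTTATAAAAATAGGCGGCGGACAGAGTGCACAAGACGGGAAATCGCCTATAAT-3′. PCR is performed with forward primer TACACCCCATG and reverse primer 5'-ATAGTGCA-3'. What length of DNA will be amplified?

37 bp

Scanning the template, TACACCCCATG occurs at positions 1–11; this primer anneals to the bottom strand there with its 3' end pointing downstream.
The reverse primer's reverse complement is TGCACTAT, which matches the template at positions 30–37.
The product runs from position 1 to position 37, so its length is 37 − 1 + 1 = 37 bp.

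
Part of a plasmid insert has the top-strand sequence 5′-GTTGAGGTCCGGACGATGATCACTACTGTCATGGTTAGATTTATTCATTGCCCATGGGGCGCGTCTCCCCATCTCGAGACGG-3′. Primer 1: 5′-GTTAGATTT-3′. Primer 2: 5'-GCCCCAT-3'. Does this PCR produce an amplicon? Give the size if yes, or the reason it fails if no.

Yes — a 27 bp product.

Primer 1 (GTTAGATTT) matches the top strand at positions 34–42; it acts as a forward primer.
Primer 2's reverse complement is ATGGGGC, matching the top strand at positions 54–60; it acts as a reverse primer.
The 3' ends face each other across positions 34–60, giving a 27 bp product.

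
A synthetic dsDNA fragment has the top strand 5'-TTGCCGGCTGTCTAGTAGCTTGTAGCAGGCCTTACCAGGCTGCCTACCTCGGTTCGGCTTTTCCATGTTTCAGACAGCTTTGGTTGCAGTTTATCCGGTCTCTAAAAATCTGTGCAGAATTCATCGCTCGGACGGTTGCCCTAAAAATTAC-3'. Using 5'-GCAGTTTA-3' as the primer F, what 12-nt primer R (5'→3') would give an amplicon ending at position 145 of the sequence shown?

The forward primer binds at positions 86–93; the product's 3' end on the top strand is position 145.
The reverse primer anneals to the top strand over positions 134–145, i.e. to GGTTGCCCTAAA.
Its sequence written 5'→3' is the reverse complement: TTTAGGGCAACC.

5'-TTTAGGGCAACC-3'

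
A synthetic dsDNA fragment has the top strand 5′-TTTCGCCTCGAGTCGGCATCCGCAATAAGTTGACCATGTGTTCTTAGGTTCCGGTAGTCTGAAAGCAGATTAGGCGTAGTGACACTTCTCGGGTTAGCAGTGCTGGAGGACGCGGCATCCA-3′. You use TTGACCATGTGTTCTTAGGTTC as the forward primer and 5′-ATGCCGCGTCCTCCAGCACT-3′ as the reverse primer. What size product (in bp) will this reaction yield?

89 bp

The forward primer matches the template at positions 30–51.
Taking the reverse complement of ATGCCGCGTCCTCCAGCACT gives AGTGCTGGAGGACGCGGCAT, found at positions 99–118 on the template; the primer anneals here to the top strand with its 3' end pointing upstream.
Product length = (reverse-primer end) − (forward-primer start) + 1 = 118 − 30 + 1 = 89 bp.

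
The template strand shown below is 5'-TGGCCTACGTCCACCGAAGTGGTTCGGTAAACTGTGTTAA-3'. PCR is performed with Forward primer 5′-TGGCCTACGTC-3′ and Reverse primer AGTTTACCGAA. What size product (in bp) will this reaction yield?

33 bp

Scanning the template, TGGCCTACGTC occurs at positions 1–11; this primer anneals to the bottom strand there with its 3' end pointing downstream.
Taking the reverse complement of AGTTTACCGAA gives TTCGGTAAACT, found at positions 23–33 on the template; the primer anneals here to the top strand with its 3' end pointing upstream.
Product length = (reverse-primer end) − (forward-primer start) + 1 = 33 − 1 + 1 = 33 bp.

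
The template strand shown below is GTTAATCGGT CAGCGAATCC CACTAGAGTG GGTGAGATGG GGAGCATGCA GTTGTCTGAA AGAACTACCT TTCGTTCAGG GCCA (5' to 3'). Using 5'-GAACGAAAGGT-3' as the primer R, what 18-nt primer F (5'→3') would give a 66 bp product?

5'-AGCGAATCCCACTAGAGT-3'

The reverse primer's reverse complement ACCTTTCGTTC matches the template at positions 67–77, so the product ends at position 77.
A 66 bp product then starts at position 77 − 66 + 1 = 12.
The forward primer is identical to the top strand there: AGCGAATCCCACTAGAGT.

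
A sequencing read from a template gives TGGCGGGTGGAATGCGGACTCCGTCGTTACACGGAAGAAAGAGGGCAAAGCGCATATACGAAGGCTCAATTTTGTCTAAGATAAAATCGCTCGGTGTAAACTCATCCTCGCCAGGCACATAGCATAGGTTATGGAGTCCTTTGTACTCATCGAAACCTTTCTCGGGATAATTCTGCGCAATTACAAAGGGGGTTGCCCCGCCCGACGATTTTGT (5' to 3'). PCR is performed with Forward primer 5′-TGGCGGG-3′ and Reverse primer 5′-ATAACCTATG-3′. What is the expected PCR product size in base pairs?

132 bp

Scanning the template, TGGCGGG occurs at positions 1–7; this primer anneals to the bottom strand there with its 3' end pointing downstream.
The reverse primer's reverse complement is CATAGGTTAT, which matches the template at positions 123–132.
Amplicon spans positions 1–132: 132 bp.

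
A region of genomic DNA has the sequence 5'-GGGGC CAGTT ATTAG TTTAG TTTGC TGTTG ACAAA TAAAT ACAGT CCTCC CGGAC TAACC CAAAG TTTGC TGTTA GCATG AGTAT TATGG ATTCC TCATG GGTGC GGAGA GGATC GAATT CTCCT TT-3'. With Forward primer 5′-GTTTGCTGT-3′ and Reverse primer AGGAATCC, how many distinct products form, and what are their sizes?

Two products: 77 bp, 32 bp

The forward primer GTTTGCTGT matches the top strand at positions 20–28, 65–73.
The reverse primer's reverse complement is GGATTCCT, matching at positions 89–96.
Each forward site pairs with the reverse site to give a product ending at position 96: sizes 77, 32 bp.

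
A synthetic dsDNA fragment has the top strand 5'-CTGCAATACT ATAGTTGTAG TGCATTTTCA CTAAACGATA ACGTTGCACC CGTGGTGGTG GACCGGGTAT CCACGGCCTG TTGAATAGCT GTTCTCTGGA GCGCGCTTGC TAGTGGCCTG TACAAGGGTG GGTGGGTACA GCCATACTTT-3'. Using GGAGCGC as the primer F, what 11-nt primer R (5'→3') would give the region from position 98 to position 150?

5'-AAAGTATGGCT-3'

The product's 3' end on the top strand is position 150.
The reverse primer anneals to the top strand over positions 140–150, i.e. to AGCCATACTTT.
Its sequence written 5'→3' is the reverse complement: AAAGTATGGCT.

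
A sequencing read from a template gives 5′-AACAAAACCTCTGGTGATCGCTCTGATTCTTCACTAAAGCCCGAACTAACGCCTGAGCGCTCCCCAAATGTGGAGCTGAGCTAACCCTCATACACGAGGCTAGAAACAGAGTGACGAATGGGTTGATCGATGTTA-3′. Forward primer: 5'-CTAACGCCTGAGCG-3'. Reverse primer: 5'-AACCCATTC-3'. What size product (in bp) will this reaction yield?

Forward primer CTAACGCCTGAGCG is found on the top strand at positions 46–59.
The reverse primer's reverse complement is GAATGGGTT, which matches the template at positions 116–124.
Product length = (reverse-primer end) − (forward-primer start) + 1 = 124 − 46 + 1 = 79 bp.

79 bp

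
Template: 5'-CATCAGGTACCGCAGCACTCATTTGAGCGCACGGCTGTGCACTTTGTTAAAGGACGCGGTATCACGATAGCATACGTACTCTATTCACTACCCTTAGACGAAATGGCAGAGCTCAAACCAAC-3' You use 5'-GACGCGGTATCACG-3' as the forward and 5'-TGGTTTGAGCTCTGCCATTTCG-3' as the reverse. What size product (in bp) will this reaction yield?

68 bp

Scanning the template, GACGCGGTATCACG occurs at positions 53–66; this primer anneals to the bottom strand there with its 3' end pointing downstream.
Taking the reverse complement of TGGTTTGAGCTCTGCCATTTCG gives CGAAATGGCAGAGCTCAAACCA, found at positions 99–120 on the template; the primer anneals here to the top strand with its 3' end pointing upstream.
The product runs from position 53 to position 120, so its length is 120 − 53 + 1 = 68 bp.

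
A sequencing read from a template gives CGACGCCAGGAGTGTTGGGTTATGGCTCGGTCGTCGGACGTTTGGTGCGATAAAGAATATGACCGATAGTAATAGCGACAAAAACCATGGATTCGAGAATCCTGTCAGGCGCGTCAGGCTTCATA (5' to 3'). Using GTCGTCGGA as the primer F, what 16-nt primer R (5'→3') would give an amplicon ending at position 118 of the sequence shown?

5'-CCTGACGCGCCTGACA-3'

The forward primer binds at positions 30–38; the product's 3' end on the top strand is position 118.
The reverse primer anneals to the top strand over positions 103–118, i.e. to TGTCAGGCGCGTCAGG.
Its sequence written 5'→3' is the reverse complement: CCTGACGCGCCTGACA.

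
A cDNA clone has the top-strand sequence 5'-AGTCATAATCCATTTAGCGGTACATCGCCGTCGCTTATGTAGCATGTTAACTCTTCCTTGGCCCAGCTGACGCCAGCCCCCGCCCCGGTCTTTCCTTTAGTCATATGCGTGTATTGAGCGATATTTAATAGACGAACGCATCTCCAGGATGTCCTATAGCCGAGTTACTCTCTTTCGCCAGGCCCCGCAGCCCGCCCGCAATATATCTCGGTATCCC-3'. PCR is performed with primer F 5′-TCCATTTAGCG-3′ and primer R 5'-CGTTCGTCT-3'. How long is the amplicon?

The forward primer matches the template at positions 9–19.
The reverse primer's reverse complement is AGACGAACG, which matches the template at positions 130–138.
The product runs from position 9 to position 138, so its length is 138 − 9 + 1 = 130 bp.

130 bp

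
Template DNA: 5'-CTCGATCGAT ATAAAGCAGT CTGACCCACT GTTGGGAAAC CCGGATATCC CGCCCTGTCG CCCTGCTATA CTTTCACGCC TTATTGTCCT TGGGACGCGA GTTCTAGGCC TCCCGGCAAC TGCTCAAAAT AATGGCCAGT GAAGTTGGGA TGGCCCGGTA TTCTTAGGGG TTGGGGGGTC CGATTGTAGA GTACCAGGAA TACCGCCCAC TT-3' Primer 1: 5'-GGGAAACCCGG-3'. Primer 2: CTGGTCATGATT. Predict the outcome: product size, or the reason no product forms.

Primer 2 (CTGGTCATGATT) does not match the top strand, and its reverse complement AATCATGACCAG does not match either.
With no annealing site for primer 2, no amplification occurs.

No product — primer 2 has no binding site in the template.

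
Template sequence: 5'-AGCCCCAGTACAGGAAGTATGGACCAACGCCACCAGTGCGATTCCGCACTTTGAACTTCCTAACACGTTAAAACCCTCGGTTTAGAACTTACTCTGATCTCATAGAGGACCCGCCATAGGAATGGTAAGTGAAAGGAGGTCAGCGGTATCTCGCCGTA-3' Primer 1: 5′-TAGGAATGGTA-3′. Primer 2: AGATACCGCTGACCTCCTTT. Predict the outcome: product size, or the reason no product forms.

Yes — a 35 bp product.

Primer 1 (TAGGAATGGTA) matches the top strand at positions 117–127; it acts as a forward primer.
Primer 2's reverse complement is AAAGGAGGTCAGCGGTATCT, matching the top strand at positions 132–151; it acts as a reverse primer.
The 3' ends face each other across positions 117–151, giving a 35 bp product.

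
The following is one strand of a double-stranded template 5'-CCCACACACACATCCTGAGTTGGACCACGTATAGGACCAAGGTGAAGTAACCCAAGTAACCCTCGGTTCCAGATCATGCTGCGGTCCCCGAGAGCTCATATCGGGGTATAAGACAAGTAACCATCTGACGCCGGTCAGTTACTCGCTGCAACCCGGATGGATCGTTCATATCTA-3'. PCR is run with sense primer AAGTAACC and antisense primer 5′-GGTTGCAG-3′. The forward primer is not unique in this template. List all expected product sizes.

109 bp, 100 bp, 39 bp

The forward primer AAGTAACC matches the top strand at positions 45–52, 54–61, 115–122.
The reverse primer's reverse complement is CTGCAACC, matching at positions 146–153.
Each forward site pairs with the reverse site to give a product ending at position 153: sizes 109, 100, 39 bp.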